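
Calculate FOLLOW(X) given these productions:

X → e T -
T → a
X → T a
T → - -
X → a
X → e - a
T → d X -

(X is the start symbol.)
To compute FOLLOW(X), find every occurrence of X on a right-hand side N → α X β: add FIRST(β) \ {ε}, and if β is empty or nullable also add FOLLOW(N). Iterate to a fixed point.

X is the start symbol, so $ ∈ FOLLOW(X).
In T → d X -: X is followed by '-', add FIRST('-') \ {ε} = { '-' }

Taking the union: FOLLOW(X) = { $, '-' }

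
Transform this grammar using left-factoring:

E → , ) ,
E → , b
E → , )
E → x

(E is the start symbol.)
Left-factoring transforms A → αβ₁ | αβ₂ into A → αA' and A' → β₁ | β₂
(α is the longest common prefix among the alternatives). Repeat until
no nonterminal has two alternatives with a common prefix.

Round 1: E has alternatives sharing prefix ','. Introduce E': E → , E'
  Add: E' → ) ,
  Add: E' → b
  Add: E' → )

Round 2: E' has alternatives sharing prefix ')'. Introduce E'': E' → ) E''
  Add: E'' → ,
  Add: E'' → ε

No remaining common prefixes — done.

Resulting grammar:
E → , E'
E' → ) E''
E'' → ,
E'' → ε
E' → b
E → x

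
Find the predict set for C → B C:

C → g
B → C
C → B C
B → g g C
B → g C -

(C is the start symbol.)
{ 'g' }

PREDICT(C → B C) = (FIRST(RHS) \ {ε}) ∪ (FOLLOW(C) if ε ∈ FIRST(RHS), i.e. RHS ⇒* ε)
FIRST(B) = { 'g' }
FIRST(B C) = { 'g' }
ε ∉ FIRST(B C), so FOLLOW(C) is not added.
PREDICT(C → B C) = { 'g' }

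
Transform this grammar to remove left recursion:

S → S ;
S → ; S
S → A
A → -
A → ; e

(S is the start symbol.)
S is directly left-recursive. The standard transformation for
  A → A α₁ | ... | A α_m | β₁ | ... | β_n
is
  A  → β₁ A' | ... | β_n A'
  A' → α₁ A' | ... | α_m A' | ε

S → ; S becomes S → ; S S'
S → A becomes S → A S'
S → S ; becomes S' → ; S'
Add S' → ε

Productions for other non-terminals are unchanged:
  A → -
  A → ; e

Resulting grammar:
S → ; S S'
S → A S'
S' → ; S'
S' → ε
A → -
A → ; e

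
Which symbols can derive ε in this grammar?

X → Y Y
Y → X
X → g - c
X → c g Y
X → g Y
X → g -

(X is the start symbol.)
A non-terminal is nullable if it can derive ε (the empty string): either it has an ε-production, or it has a production whose right-hand side consists entirely of nullable non-terminals.

There are no ε-productions, so no non-terminal can derive ε.
No non-terminals are nullable.

Answer: None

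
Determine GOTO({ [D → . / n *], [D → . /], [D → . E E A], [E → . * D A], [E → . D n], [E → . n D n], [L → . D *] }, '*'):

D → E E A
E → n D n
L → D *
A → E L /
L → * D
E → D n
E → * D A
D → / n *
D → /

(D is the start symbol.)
GOTO(I, '*') = CLOSURE({ [A → αX.β] : [A → α.Xβ] ∈ I, X = '*' })

Items with dot before '*', with the dot advanced:
  [E → . * D A] → [E → * . D A]
Closure of the advanced items:
  [E → * . D A] has the dot before D: add [D → . E E A], [D → . / n *], [D → . /]
  [D → . E E A] has the dot before E: add [E → . n D n], [E → . D n], [E → . * D A]

GOTO = { [D → . / n *], [D → . /], [D → . E E A], [E → * . D A], [E → . * D A], [E → . D n], [E → . n D n] }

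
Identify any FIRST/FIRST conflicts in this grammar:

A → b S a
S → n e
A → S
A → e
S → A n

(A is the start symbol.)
A FIRST/FIRST conflict occurs when two productions N → α and N → β for the same non-terminal have FIRST(α) ∩ FIRST(β) ≠ ∅ (with ε ∈ FIRST of a nullable right-hand side, so two nullable alternatives also conflict).

FIRST sets of the non-terminals at (or reachable through a nullable prefix from) the front of some alternative:
  FIRST(S) = { 'b', 'e', 'n' }
  FIRST(A) = { 'b', 'e', 'n' }

Productions for A:
  A → b S a: FIRST = { 'b' }
  A → S: FIRST = { 'b', 'e', 'n' }
  A → e: FIRST = { 'e' }
Productions for S:
  S → n e: FIRST = { 'n' }
  S → A n: FIRST = { 'b', 'e', 'n' }

Conflict for A: A → b S a and A → S
  Overlap: { 'b' }
Conflict for A: A → S and A → e
  Overlap: { 'e' }
Conflict for S: S → n e and S → A n
  Overlap: { 'n' }

Answer: Yes. A → b S a / A → S on { 'b' }; A → S / A → e on { 'e' }; S → n e / S → A n on { 'n' }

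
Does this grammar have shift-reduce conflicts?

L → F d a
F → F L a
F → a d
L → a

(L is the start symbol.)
Augment with L' → L and build the canonical LR(0) collection (I0 = CLOSURE({[L' → . L]}), then GOTO on every symbol after a dot until no new states appear). It has 9 states:
  I0: { [F → . F L a], [F → . a d], [L → . F d a], [L → . a], [L' → . L] }  — shift
  I1: { [F → . F L a], [F → . a d], [F → F . L a], [L → . F d a], [L → . a], [L → F . d a] }  — shift
  I2: { [L' → L .] }  — accept
  I3: { [F → a . d], [L → a .] }  — shift, reduce
  I4: { [F → a d .] }  — reduce
  I5: { [F → F L . a] }  — shift
  I6: { [L → F d . a] }  — shift
  I7: { [L → F d a .] }  — reduce
  I8: { [F → F L a .] }  — reduce

I3 contains reduce item [L → a .] and shift item [F → a . d] — shift-reduce conflict.

Answer: Yes — I3: [L → a .] vs [F → a . d]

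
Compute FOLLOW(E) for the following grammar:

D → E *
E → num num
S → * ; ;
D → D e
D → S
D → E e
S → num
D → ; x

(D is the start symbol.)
To compute FOLLOW(E), find every occurrence of E on a right-hand side N → α E β: add FIRST(β) \ {ε}, and if β is empty or nullable also add FOLLOW(N). Iterate to a fixed point.

In D → E *: E is followed by '*', add FIRST('*') \ {ε} = { '*' }
In D → E e: E is followed by e, add FIRST(e) \ {ε} = { 'e' }

Taking the union: FOLLOW(E) = { '*', 'e' }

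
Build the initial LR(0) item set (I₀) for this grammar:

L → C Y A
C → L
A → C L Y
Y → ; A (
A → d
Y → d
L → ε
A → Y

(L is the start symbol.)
First, augment the grammar with L' → L
I₀ = CLOSURE({ [L' → . L] }):
  [L' → . L] has the dot before L: add [L → . C Y A], [L → .]
  [L → . C Y A] has the dot before C: add [C → . L]
No further items can be added.

I₀ = { [C → . L], [L → . C Y A], [L → .], [L' → . L] }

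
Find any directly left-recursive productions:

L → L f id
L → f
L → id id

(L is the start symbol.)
Yes, L is left-recursive

L → L f id: LEFT RECURSIVE (starts with L)
L → f: starts with f
L → id id: starts with id

The grammar has direct left recursion on: L.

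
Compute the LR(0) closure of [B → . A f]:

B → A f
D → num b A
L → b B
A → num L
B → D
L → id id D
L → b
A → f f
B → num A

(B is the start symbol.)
{ [A → . f f], [A → . num L], [B → . A f] }

To compute CLOSURE, for each item [A → α.Bβ] where B is a non-terminal, add [B → .γ] for all productions B → γ; repeat for the newly added items until nothing changes.

Start with: [B → . A f]
  [B → . A f] has the dot before A: add [A → . num L], [A → . f f]
No further items can be added.

CLOSURE = { [A → . f f], [A → . num L], [B → . A f] }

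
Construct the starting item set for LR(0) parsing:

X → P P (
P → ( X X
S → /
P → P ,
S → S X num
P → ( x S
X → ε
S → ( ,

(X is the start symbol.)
{ [P → . ( X X], [P → . ( x S], [P → . P ,], [X → . P P (], [X → .], [X' → . X] }

First, augment the grammar with X' → X
I₀ = CLOSURE({ [X' → . X] }):
  [X' → . X] has the dot before X: add [X → . P P (], [X → .]
  [X → . P P (] has the dot before P: add [P → . ( X X], [P → . P ,], [P → . ( x S]
No further items can be added.

I₀ = { [P → . ( X X], [P → . ( x S], [P → . P ,], [X → . P P (], [X → .], [X' → . X] }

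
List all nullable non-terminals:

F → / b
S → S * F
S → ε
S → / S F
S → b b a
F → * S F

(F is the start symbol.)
A non-terminal is nullable if it can derive ε (the empty string): either it has an ε-production, or it has a production whose right-hand side consists entirely of nullable non-terminals.

ε-productions: S → ε
So S is immediately nullable.
No further non-terminal can be added: every production for the remaining non-terminals contains a terminal or a non-nullable non-terminal.
Nullable = { 'S' }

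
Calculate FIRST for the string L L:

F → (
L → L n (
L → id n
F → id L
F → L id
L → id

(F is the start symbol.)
{ 'id' }

FIRST sets of the non-terminals involved (from the grammar, by fixed-point iteration):
  FIRST(L) = { 'id' }

To compute FIRST(L L), process the symbols left to right:
Symbol L is a non-terminal. Add FIRST(L) \ {ε} = { 'id' }
L is not nullable (ε ∉ FIRST(L)), so stop here.
FIRST(L L) = { 'id' }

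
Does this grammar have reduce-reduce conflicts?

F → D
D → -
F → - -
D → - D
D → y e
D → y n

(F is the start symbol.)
Yes — I7: [D → - .] vs [F → - - .]

A reduce-reduce conflict occurs when an LR(0) state has two complete items [A → α .] and [B → β .] — both call for a reduction, and with no lookahead the parser cannot choose between them.

Augment with F' → F and build the canonical LR(0) collection (I0 = CLOSURE({[F' → . F]}), then GOTO on every symbol after a dot until no new states appear). It has 10 states:
  I0: { [D → . - D], [D → . -], [D → . y e], [D → . y n], [F → . - -], [F → . D], [F' → . F] }  — shift
  I1: { [D → - . D], [D → - .], [D → . - D], [D → . -], [D → . y e], [D → . y n], [F → - . -] }  — shift, reduce
  I2: { [F → D .] }  — reduce
  I3: { [F' → F .] }  — accept
  I4: { [D → y . e], [D → y . n] }  — shift
  I5: { [D → y e .] }  — reduce
  I6: { [D → y n .] }  — reduce
  I7: { [D → - . D], [D → - .], [D → . - D], [D → . -], [D → . y e], [D → . y n], [F → - - .] }  — shift, 2 reduces
  I8: { [D → - D .] }  — reduce
  I9: { [D → - . D], [D → - .], [D → . - D], [D → . -], [D → . y e], [D → . y n] }  — shift, reduce

I7 contains complete items [D → - .], [F → - - .] — reduce-reduce conflict.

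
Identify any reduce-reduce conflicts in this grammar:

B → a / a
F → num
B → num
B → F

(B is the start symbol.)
Yes — I4: [B → num .] vs [F → num .]

A reduce-reduce conflict occurs when an LR(0) state has two complete items [A → α .] and [B → β .] — both call for a reduction, and with no lookahead the parser cannot choose between them.

Augment with B' → B and build the canonical LR(0) collection (I0 = CLOSURE({[B' → . B]}), then GOTO on every symbol after a dot until no new states appear). It has 7 states:
  I0: { [B → . F], [B → . a / a], [B → . num], [B' → . B], [F → . num] }  — shift
  I1: { [B' → B .] }  — accept
  I2: { [B → F .] }  — reduce
  I3: { [B → a . / a] }  — shift
  I4: { [B → num .], [F → num .] }  — 2 reduces
  I5: { [B → a / . a] }  — shift
  I6: { [B → a / a .] }  — reduce

I4 contains complete items [B → num .], [F → num .] — reduce-reduce conflict.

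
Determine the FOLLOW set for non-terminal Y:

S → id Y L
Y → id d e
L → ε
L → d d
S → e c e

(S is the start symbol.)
{ $, 'd' }

To compute FOLLOW(Y), find every occurrence of Y on a right-hand side N → α Y β: add FIRST(β) \ {ε}, and if β is empty or nullable also add FOLLOW(N). Iterate to a fixed point.

In S → id Y L: Y is followed by L, add FIRST(L) \ {ε} = { 'd' }
  L is nullable, so also add FOLLOW(S)

The FOLLOW sets referred to above (computed the same way, to a fixed point):
  FOLLOW(S) = { $ }

Taking the union: FOLLOW(Y) = { $, 'd' }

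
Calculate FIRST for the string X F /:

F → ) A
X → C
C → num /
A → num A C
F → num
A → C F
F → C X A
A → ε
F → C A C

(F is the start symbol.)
FIRST sets of the non-terminals involved (from the grammar, by fixed-point iteration):
  FIRST(X) = { 'num' }

To compute FIRST(X F /), process the symbols left to right:
Symbol X is a non-terminal. Add FIRST(X) \ {ε} = { 'num' }
X is not nullable (ε ∉ FIRST(X)), so stop here.
FIRST(X F /) = { 'num' }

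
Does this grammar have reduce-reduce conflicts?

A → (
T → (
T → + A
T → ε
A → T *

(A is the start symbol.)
A reduce-reduce conflict occurs when an LR(0) state has two complete items [A → α .] and [B → β .] — both call for a reduction, and with no lookahead the parser cannot choose between them.

Augment with A' → A and build the canonical LR(0) collection (I0 = CLOSURE({[A' → . A]}), then GOTO on every symbol after a dot until no new states appear). It has 7 states:
  I0: { [A → . (], [A → . T *], [A' → . A], [T → . (], [T → . + A], [T → .] }  — shift, reduce
  I1: { [A → ( .], [T → ( .] }  — 2 reduces
  I2: { [A → . (], [A → . T *], [T → + . A], [T → . (], [T → . + A], [T → .] }  — shift, reduce
  I3: { [A' → A .] }  — accept
  I4: { [A → T . *] }  — shift
  I5: { [A → T * .] }  — reduce
  I6: { [T → + A .] }  — reduce

I1 contains complete items [A → ( .], [T → ( .] — reduce-reduce conflict.

Answer: Yes — I1: [A → ( .] vs [T → ( .]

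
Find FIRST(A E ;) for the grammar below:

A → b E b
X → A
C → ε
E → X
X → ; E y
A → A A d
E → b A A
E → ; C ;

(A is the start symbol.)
FIRST sets of the non-terminals involved (from the grammar, by fixed-point iteration):
  FIRST(A) = { 'b' }

To compute FIRST(A E ;), process the symbols left to right:
Symbol A is a non-terminal. Add FIRST(A) \ {ε} = { 'b' }
A is not nullable (ε ∉ FIRST(A)), so stop here.
FIRST(A E ;) = { 'b' }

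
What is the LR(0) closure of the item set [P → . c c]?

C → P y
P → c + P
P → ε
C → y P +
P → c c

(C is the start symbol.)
{ [P → . c c] }

To compute CLOSURE, for each item [A → α.Bβ] where B is a non-terminal, add [B → .γ] for all productions B → γ; repeat for the newly added items until nothing changes.

Start with: [P → . c c]
The dot precedes the terminal c, so nothing is added.

CLOSURE = { [P → . c c] }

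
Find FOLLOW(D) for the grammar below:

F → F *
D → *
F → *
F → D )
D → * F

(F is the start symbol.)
{ ')' }

In F → D ): D is followed by ')', add FIRST(')') \ {ε} = { ')' }

Taking the union: FOLLOW(D) = { ')' }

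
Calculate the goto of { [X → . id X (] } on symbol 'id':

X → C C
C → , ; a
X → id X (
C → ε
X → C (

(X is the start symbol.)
GOTO(I, 'id') = CLOSURE({ [A → αX.β] : [A → α.Xβ] ∈ I, X = 'id' })

Items with dot before 'id', with the dot advanced:
  [X → . id X (] → [X → id . X (]
Closure of the advanced items:
  [X → id . X (] has the dot before X: add [X → . C C], [X → . id X (], [X → . C (]
  [X → . C C] has the dot before C: add [C → . , ; a], [C → .]

GOTO = { [C → . , ; a], [C → .], [X → . C (], [X → . C C], [X → . id X (], [X → id . X (] }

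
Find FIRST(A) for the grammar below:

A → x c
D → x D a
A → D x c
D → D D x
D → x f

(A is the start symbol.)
FIRST sets of the other non-terminals involved (by the same procedure, iterated to a fixed point):
  FIRST(D) = { 'x' }

From A → x c:
  - x is a terminal: add 'x' and stop
From A → D x c:
  - D is a non-terminal: add FIRST(D) \ {ε} = { 'x' }
    D is not nullable, so stop

Collecting: FIRST(A) = { 'x' }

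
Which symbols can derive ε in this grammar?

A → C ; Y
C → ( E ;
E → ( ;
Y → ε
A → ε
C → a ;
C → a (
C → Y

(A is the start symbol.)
A non-terminal is nullable if it can derive ε (the empty string): either it has an ε-production, or it has a production whose right-hand side consists entirely of nullable non-terminals.

ε-productions: Y → ε, A → ε
So Y, A are immediately nullable.
C → Y: every symbol on the right is nullable, so C is nullable too.
No further non-terminal can be added: every production for the remaining non-terminals contains a terminal or a non-nullable non-terminal.
Nullable = { 'A', 'C', 'Y' }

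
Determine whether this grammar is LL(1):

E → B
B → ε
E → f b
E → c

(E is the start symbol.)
Relevant sets:
  FIRST(B) = { ε }
  FOLLOW(E) = { $ }

For E:
  PREDICT(E → B) = { $ }
  PREDICT(E → f b) = { 'f' }
  PREDICT(E → c) = { 'c' }
B has a single production, so nothing to check there.

All predict sets are disjoint. The grammar IS LL(1).

Answer: Yes, the grammar is LL(1).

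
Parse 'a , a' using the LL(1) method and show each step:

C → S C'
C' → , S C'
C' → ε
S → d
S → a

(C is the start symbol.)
LL(1) parsing maintains a stack (initially the start symbol over $) and the input. At each step: if the stack top is a terminal, match it against the current input token; if it is a non-terminal N, replace it with the RHS of M[N, lookahead] (the unique production whose predict set contains the lookahead).

Stack is shown with the top on the left.

Stack     Input    Action
-------------------------
C $       a , a $  output C → S C'
S C' $    a , a $  output S → a
a C' $    a , a $  match 'a'
C' $      , a $    output C' → , S C'
, S C' $  , a $    match ','
S C' $    a $      output S → a
a C' $    a $      match 'a'
C' $      $        output C' → ε
$         $        accept

The string is accepted.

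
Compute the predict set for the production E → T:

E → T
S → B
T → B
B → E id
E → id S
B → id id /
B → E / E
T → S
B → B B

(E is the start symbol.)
PREDICT(E → T) = (FIRST(RHS) \ {ε}) ∪ (FOLLOW(E) if ε ∈ FIRST(RHS), i.e. RHS ⇒* ε)
FIRST(T) = { 'id' }
FIRST(T) = { 'id' }
ε ∉ FIRST(T), so FOLLOW(E) is not added.
PREDICT(E → T) = { 'id' }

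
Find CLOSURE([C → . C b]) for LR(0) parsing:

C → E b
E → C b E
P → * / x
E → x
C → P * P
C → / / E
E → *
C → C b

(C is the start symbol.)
To compute CLOSURE, for each item [A → α.Bβ] where B is a non-terminal, add [B → .γ] for all productions B → γ; repeat for the newly added items until nothing changes.

Start with: [C → . C b]
  [C → . C b] has the dot before C: add [C → . E b], [C → . P * P], [C → . / / E]
  [C → . E b] has the dot before E: add [E → . C b E], [E → . x], [E → . *]
  [C → . P * P] has the dot before P: add [P → . * / x]
No further items can be added.

CLOSURE = { [C → . / / E], [C → . C b], [C → . E b], [C → . P * P], [E → . *], [E → . C b E], [E → . x], [P → . * / x] }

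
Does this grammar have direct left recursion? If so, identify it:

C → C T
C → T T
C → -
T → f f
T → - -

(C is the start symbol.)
Yes, C is left-recursive

C → C T: LEFT RECURSIVE (starts with C)
C → T T: starts with T
C → -: starts with '-'
T → f f: starts with f
T → - -: starts with '-'

The grammar has direct left recursion on: C.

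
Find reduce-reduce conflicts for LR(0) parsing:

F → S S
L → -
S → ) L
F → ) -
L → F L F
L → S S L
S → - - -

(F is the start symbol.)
A reduce-reduce conflict occurs when an LR(0) state has two complete items [A → α .] and [B → β .] — both call for a reduction, and with no lookahead the parser cannot choose between them.

Augment with F' → F and build the canonical LR(0) collection (I0 = CLOSURE({[F' → . F]}), then GOTO on every symbol after a dot until no new states appear). It has 18 states:
  I0: { [F → . ) -], [F → . S S], [F' → . F], [S → . ) L], [S → . - - -] }  — shift
  I1: { [F → ) . -], [F → . ) -], [F → . S S], [L → . -], [L → . F L F], [L → . S S L], [S → ) . L], [S → . ) L], [S → . - - -] }  — shift
  I2: { [S → - . - -] }  — shift
  I3: { [F' → F .] }  — accept
  I4: { [F → S . S], [S → . ) L], [S → . - - -] }  — shift
  I5: { [F → . ) -], [F → . S S], [L → . -], [L → . F L F], [L → . S S L], [S → ) . L], [S → . ) L], [S → . - - -] }  — shift
  I6: { [F → S S .] }  — reduce
  I7: { [L → - .], [S → - . - -] }  — shift, reduce
  I8: { [F → . ) -], [F → . S S], [L → . -], [L → . F L F], [L → . S S L], [L → F . L F], [S → . ) L], [S → . - - -] }  — shift
  I9: { [S → ) L .] }  — reduce
  I10: { [F → S . S], [L → S . S L], [S → . ) L], [S → . - - -] }  — shift
  I11: { [F → . ) -], [F → . S S], [F → S S .], [L → . -], [L → . F L F], [L → . S S L], [L → S S . L], [S → . ) L], [S → . - - -] }  — shift, reduce
  I12: { [L → S S L .] }  — reduce
  I13: { [F → . ) -], [F → . S S], [L → F L . F], [S → . ) L], [S → . - - -] }  — shift
  I14: { [L → F L F .] }  — reduce
  I15: { [S → - - . -] }  — shift
  I16: { [S → - - - .] }  — reduce
  I17: { [F → ) - .], [L → - .], [S → - . - -] }  — shift, 2 reduces

I17 contains complete items [F → ) - .], [L → - .] — reduce-reduce conflict.

Answer: Yes — I17: [F → ) - .] vs [L → - .]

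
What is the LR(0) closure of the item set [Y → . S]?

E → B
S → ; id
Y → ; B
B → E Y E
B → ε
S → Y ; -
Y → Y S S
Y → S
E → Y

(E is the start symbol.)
To compute CLOSURE, for each item [A → α.Bβ] where B is a non-terminal, add [B → .γ] for all productions B → γ; repeat for the newly added items until nothing changes.

Start with: [Y → . S]
  [Y → . S] has the dot before S: add [S → . ; id], [S → . Y ; -]
  [S → . Y ; -] has the dot before Y: add [Y → . ; B], [Y → . Y S S]
No further items can be added.

CLOSURE = { [S → . ; id], [S → . Y ; -], [Y → . ; B], [Y → . S], [Y → . Y S S] }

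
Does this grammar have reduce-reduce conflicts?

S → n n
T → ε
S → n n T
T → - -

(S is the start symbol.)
Yes — I3: [S → n n .] vs [T → .]

A reduce-reduce conflict occurs when an LR(0) state has two complete items [A → α .] and [B → β .] — both call for a reduction, and with no lookahead the parser cannot choose between them.

Augment with S' → S and build the canonical LR(0) collection (I0 = CLOSURE({[S' → . S]}), then GOTO on every symbol after a dot until no new states appear). It has 7 states:
  I0: { [S → . n n T], [S → . n n], [S' → . S] }  — shift
  I1: { [S' → S .] }  — accept
  I2: { [S → n . n T], [S → n . n] }  — shift
  I3: { [S → n n . T], [S → n n .], [T → . - -], [T → .] }  — shift, 2 reduces
  I4: { [T → - . -] }  — shift
  I5: { [S → n n T .] }  — reduce
  I6: { [T → - - .] }  — reduce

I3 contains complete items [S → n n .], [T → .] — reduce-reduce conflict.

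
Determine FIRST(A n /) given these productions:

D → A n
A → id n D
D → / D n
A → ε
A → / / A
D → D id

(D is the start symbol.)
FIRST sets of the non-terminals involved (from the grammar, by fixed-point iteration):
  FIRST(A) = { '/', 'id', ε }

To compute FIRST(A n /), process the symbols left to right:
Symbol A is a non-terminal. Add FIRST(A) \ {ε} = { '/', 'id' }
A is nullable (ε ∈ FIRST(A)), continue to the next symbol.
Symbol n is a terminal. Add 'n' and stop.
FIRST(A n /) = { '/', 'id', 'n' }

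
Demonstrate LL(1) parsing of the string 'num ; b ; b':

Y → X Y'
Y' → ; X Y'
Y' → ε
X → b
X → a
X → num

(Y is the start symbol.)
Stack is shown with the top on the left.

Stack     Input          Action
-------------------------------
Y $       num ; b ; b $  output Y → X Y'
X Y' $    num ; b ; b $  output X → num
num Y' $  num ; b ; b $  match 'num'
Y' $      ; b ; b $      output Y' → ; X Y'
; X Y' $  ; b ; b $      match ';'
X Y' $    b ; b $        output X → b
b Y' $    b ; b $        match 'b'
Y' $      ; b $          output Y' → ; X Y'
; X Y' $  ; b $          match ';'
X Y' $    b $            output X → b
b Y' $    b $            match 'b'
Y' $      $              output Y' → ε
$         $              accept

The string is accepted.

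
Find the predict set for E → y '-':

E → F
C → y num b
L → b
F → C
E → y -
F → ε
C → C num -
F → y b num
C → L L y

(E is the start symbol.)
PREDICT(E → y '-') = (FIRST(RHS) \ {ε}) ∪ (FOLLOW(E) if ε ∈ FIRST(RHS), i.e. RHS ⇒* ε)
FIRST(y '-') = { 'y' }
ε ∉ FIRST(y '-'), so FOLLOW(E) is not added.
PREDICT(E → y '-') = { 'y' }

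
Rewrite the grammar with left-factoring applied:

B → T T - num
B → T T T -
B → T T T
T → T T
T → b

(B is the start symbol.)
B → T T B'
B' → - num
B' → T B''
B'' → -
B'' → ε
T → T T
T → b

Left-factoring transforms A → αβ₁ | αβ₂ into A → αA' and A' → β₁ | β₂
(α is the longest common prefix among the alternatives). Repeat until
no nonterminal has two alternatives with a common prefix.

Round 1: B has alternatives sharing prefix 'T T'. Introduce B': B → T T B'
  Add: B' → - num
  Add: B' → T -
  Add: B' → T

Round 2: B' has alternatives sharing prefix 'T'. Introduce B'': B' → T B''
  Add: B'' → -
  Add: B'' → ε

No remaining common prefixes — done.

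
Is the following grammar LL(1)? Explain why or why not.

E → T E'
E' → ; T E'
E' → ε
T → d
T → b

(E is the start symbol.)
A grammar is LL(1) if for each non-terminal N with multiple productions, the predict sets of those productions are pairwise disjoint, where PREDICT(N → α) = (FIRST(α) \ {ε}) ∪ (FOLLOW(N) if α ⇒* ε).

Relevant sets:
  FOLLOW(E') = { $ }

For E':
  PREDICT(E' → ';' T E') = { ';' }
  PREDICT(E' → ε) = { $ }
For T:
  PREDICT(T → d) = { 'd' }
  PREDICT(T → b) = { 'b' }
E has a single production, so nothing to check there.

All predict sets are disjoint. The grammar IS LL(1).

Answer: Yes, the grammar is LL(1).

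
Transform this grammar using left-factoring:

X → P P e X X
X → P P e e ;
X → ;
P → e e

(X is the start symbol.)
X → P P e X'
X' → X X
X' → e ;
X → ;
P → e e

Left-factoring transforms A → αβ₁ | αβ₂ into A → αA' and A' → β₁ | β₂
(α is the longest common prefix among the alternatives). Repeat until
no nonterminal has two alternatives with a common prefix.

Round 1: X has alternatives sharing prefix 'P P e'. Introduce X': X → P P e X'
  Add: X' → X X
  Add: X' → e ;

No remaining common prefixes — done.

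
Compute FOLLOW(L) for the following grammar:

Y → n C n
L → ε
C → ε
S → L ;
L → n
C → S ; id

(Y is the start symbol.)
To compute FOLLOW(L), find every occurrence of L on a right-hand side N → α L β: add FIRST(β) \ {ε}, and if β is empty or nullable also add FOLLOW(N). Iterate to a fixed point.

In S → L ;: L is followed by ';', add FIRST(';') \ {ε} = { ';' }

Taking the union: FOLLOW(L) = { ';' }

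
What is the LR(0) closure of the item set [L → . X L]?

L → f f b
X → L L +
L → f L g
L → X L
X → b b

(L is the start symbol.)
To compute CLOSURE, for each item [A → α.Bβ] where B is a non-terminal, add [B → .γ] for all productions B → γ; repeat for the newly added items until nothing changes.

Start with: [L → . X L]
  [L → . X L] has the dot before X: add [X → . L L +], [X → . b b]
  [X → . L L +] has the dot before L: add [L → . f f b], [L → . f L g]
No further items can be added.

CLOSURE = { [L → . X L], [L → . f L g], [L → . f f b], [X → . L L +], [X → . b b] }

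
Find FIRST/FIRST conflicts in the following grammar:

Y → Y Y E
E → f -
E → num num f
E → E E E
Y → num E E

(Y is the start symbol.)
Yes. Y → Y Y E / Y → num E E on { 'num' }; E → f '-' / E → E E E on { 'f' }; E → num num f / E → E E E on { 'num' }

FIRST sets of the non-terminals at (or reachable through a nullable prefix from) the front of some alternative:
  FIRST(Y) = { 'num' }
  FIRST(E) = { 'f', 'num' }

Productions for Y:
  Y → Y Y E: FIRST = { 'num' }
  Y → num E E: FIRST = { 'num' }
Productions for E:
  E → f -: FIRST = { 'f' }
  E → num num f: FIRST = { 'num' }
  E → E E E: FIRST = { 'f', 'num' }

Conflict for Y: Y → Y Y E and Y → num E E
  Overlap: { 'num' }
Conflict for E: E → f - and E → E E E
  Overlap: { 'f' }
Conflict for E: E → num num f and E → E E E
  Overlap: { 'num' }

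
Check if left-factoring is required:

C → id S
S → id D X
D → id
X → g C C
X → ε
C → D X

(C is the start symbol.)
No, left-factoring is not needed

Left-factoring is needed when two productions for the same non-terminal
share a common prefix on the right-hand side.

Productions for C:
  C → id S
  C → D X
Productions for X:
  X → g C C
  X → ε

No common prefixes found.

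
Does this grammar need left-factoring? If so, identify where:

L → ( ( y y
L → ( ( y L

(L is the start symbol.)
Left-factoring is needed when two productions for the same non-terminal
share a common prefix on the right-hand side.

Productions for L:
  L → ( ( y y
  L → ( ( y L

Found common prefix '( ( y' in productions for L

Answer: Yes, L has productions with common prefix '( ( y'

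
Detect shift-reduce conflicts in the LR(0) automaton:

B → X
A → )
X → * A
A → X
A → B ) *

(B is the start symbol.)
Augment with B' → B and build the canonical LR(0) collection (I0 = CLOSURE({[B' → . B]}), then GOTO on every symbol after a dot until no new states appear). It has 10 states:
  I0: { [B → . X], [B' → . B], [X → . * A] }  — shift
  I1: { [A → . )], [A → . B ) *], [A → . X], [B → . X], [X → * . A], [X → . * A] }  — shift
  I2: { [B' → B .] }  — accept
  I3: { [B → X .] }  — reduce
  I4: { [A → ) .] }  — reduce
  I5: { [X → * A .] }  — reduce
  I6: { [A → B . ) *] }  — shift
  I7: { [A → X .], [B → X .] }  — 2 reduces
  I8: { [A → B ) . *] }  — shift
  I9: { [A → B ) * .] }  — reduce

No state contains both a complete item and a shift item.

Answer: No shift-reduce conflicts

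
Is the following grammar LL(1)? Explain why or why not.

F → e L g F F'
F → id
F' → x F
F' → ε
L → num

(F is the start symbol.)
Relevant sets:
  FOLLOW(F') = { $, 'x' }

For F:
  PREDICT(F → e L g F F') = { 'e' }
  PREDICT(F → id) = { 'id' }
For F':
  PREDICT(F' → x F) = { 'x' }
  PREDICT(F' → ε) = { $, 'x' }
L has a single production, so nothing to check there.

Conflict found: Predict set conflict for F': { 'x' }
The grammar is NOT LL(1).

Answer: No. Predict set conflict for F': { 'x' }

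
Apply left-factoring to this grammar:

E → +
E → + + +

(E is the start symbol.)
Left-factoring transforms A → αβ₁ | αβ₂ into A → αA' and A' → β₁ | β₂
(α is the longest common prefix among the alternatives). Repeat until
no nonterminal has two alternatives with a common prefix.

Round 1: E has alternatives sharing prefix '+'. Introduce E': E → + E'
  Add: E' → ε
  Add: E' → + +

No remaining common prefixes — done.

Resulting grammar:
E → + E'
E' → ε
E' → + +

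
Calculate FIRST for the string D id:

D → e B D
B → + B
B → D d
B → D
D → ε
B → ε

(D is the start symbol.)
{ 'e', 'id' }

FIRST sets of the non-terminals involved (from the grammar, by fixed-point iteration):
  FIRST(D) = { 'e', ε }

To compute FIRST(D id), process the symbols left to right:
Symbol D is a non-terminal. Add FIRST(D) \ {ε} = { 'e' }
D is nullable (ε ∈ FIRST(D)), continue to the next symbol.
Symbol id is a terminal. Add 'id' and stop.
FIRST(D id) = { 'e', 'id' }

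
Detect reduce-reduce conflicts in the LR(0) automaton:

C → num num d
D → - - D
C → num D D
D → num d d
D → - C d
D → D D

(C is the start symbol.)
Augment with C' → C and build the canonical LR(0) collection (I0 = CLOSURE({[C' → . C]}), then GOTO on every symbol after a dot until no new states appear). It has 16 states:
  I0: { [C → . num D D], [C → . num num d], [C' → . C] }  — shift
  I1: { [C' → C .] }  — accept
  I2: { [C → num . D D], [C → num . num d], [D → . - - D], [D → . - C d], [D → . D D], [D → . num d d] }  — shift
  I3: { [C → . num D D], [C → . num num d], [D → - . - D], [D → - . C d] }  — shift
  I4: { [C → num D . D], [D → . - - D], [D → . - C d], [D → . D D], [D → . num d d], [D → D . D] }  — shift
  I5: { [C → num num . d], [D → num . d d] }  — shift
  I6: { [C → num num d .], [D → num d . d] }  — shift, reduce
  I7: { [D → num d d .] }  — reduce
  I8: { [C → num D D .], [D → . - - D], [D → . - C d], [D → . D D], [D → . num d d], [D → D . D], [D → D D .] }  — shift, 2 reduces
  I9: { [D → num . d d] }  — shift
  I10: { [D → num d . d] }  — shift
  I11: { [D → . - - D], [D → . - C d], [D → . D D], [D → . num d d], [D → D . D], [D → D D .] }  — shift, reduce
  I12: { [D → - - . D], [D → . - - D], [D → . - C d], [D → . D D], [D → . num d d] }  — shift
  I13: { [D → - C . d] }  — shift
  I14: { [D → - C d .] }  — reduce
  I15: { [D → - - D .], [D → . - - D], [D → . - C d], [D → . D D], [D → . num d d], [D → D . D] }  — shift, reduce

I8 contains complete items [C → num D D .], [D → D D .] — reduce-reduce conflict.

Answer: Yes — I8: [C → num D D .] vs [D → D D .]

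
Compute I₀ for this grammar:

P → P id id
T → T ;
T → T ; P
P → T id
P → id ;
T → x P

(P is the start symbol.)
{ [P → . P id id], [P → . T id], [P → . id ;], [P' → . P], [T → . T ; P], [T → . T ;], [T → . x P] }

First, augment the grammar with P' → P
I₀ = CLOSURE({ [P' → . P] }):
  [P' → . P] has the dot before P: add [P → . P id id], [P → . T id], [P → . id ;]
  [P → . T id] has the dot before T: add [T → . T ;], [T → . T ; P], [T → . x P]
No further items can be added.

I₀ = { [P → . P id id], [P → . T id], [P → . id ;], [P' → . P], [T → . T ; P], [T → . T ;], [T → . x P] }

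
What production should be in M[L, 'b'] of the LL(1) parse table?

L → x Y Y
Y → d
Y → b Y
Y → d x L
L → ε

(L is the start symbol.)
To find M[L, 'b'], we find productions for L where 'b' is in the predict set (PREDICT(N → α) = (FIRST(α) \ {ε}) ∪ (FOLLOW(N) if α ⇒* ε)).

Relevant sets:
  FOLLOW(L) = { $, 'b', 'd' }

L → x Y Y: PREDICT = { 'x' }
L → ε: PREDICT = { $, 'b', 'd' }
  'b' is in predict set, so this production goes in M[L, 'b']

M[L, 'b'] = L → ε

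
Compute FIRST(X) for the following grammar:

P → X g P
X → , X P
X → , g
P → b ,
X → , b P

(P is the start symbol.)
{ ',' }

From X → , X P:
  - ',' is a terminal: add ',' and stop
From X → , g:
  - ',' is a terminal: add ',' and stop
From X → , b P:
  - ',' is a terminal: add ',' and stop

Collecting: FIRST(X) = { ',' }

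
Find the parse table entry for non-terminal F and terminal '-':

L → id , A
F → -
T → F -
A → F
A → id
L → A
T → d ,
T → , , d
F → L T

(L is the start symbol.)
To find M[F, '-'], we find productions for F where '-' is in the predict set (PREDICT(N → α) = (FIRST(α) \ {ε}) ∪ (FOLLOW(N) if α ⇒* ε)).

Relevant sets:
  FIRST(L) = { '-', 'id' }

F → -: PREDICT = { '-' }
  '-' is in predict set, so this production goes in M[F, '-']
F → L T: PREDICT = { '-', 'id' }
  '-' is in predict set, so this production goes in M[F, '-']

M[F, '-'] = F → -, F → L T  (a multiply-defined cell — the grammar is not LL(1))

Answer: F → -, F → L T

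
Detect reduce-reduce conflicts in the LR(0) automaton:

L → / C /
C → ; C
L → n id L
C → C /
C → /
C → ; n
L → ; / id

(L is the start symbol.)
A reduce-reduce conflict occurs when an LR(0) state has two complete items [A → α .] and [B → β .] — both call for a reduction, and with no lookahead the parser cannot choose between them.

Augment with L' → L and build the canonical LR(0) collection (I0 = CLOSURE({[L' → . L]}), then GOTO on every symbol after a dot until no new states appear). It has 16 states:
  I0: { [L → . / C /], [L → . ; / id], [L → . n id L], [L' → . L] }  — shift
  I1: { [C → . /], [C → . ; C], [C → . ; n], [C → . C /], [L → / . C /] }  — shift
  I2: { [L → ; . / id] }  — shift
  I3: { [L' → L .] }  — accept
  I4: { [L → n . id L] }  — shift
  I5: { [L → . / C /], [L → . ; / id], [L → . n id L], [L → n id . L] }  — shift
  I6: { [L → n id L .] }  — reduce
  I7: { [L → ; / . id] }  — shift
  I8: { [L → ; / id .] }  — reduce
  I9: { [C → / .] }  — reduce
  I10: { [C → . /], [C → . ; C], [C → . ; n], [C → . C /], [C → ; . C], [C → ; . n] }  — shift
  I11: { [C → C . /], [L → / C . /] }  — shift
  I12: { [C → C / .], [L → / C / .] }  — 2 reduces
  I13: { [C → ; C .], [C → C . /] }  — shift, reduce
  I14: { [C → ; n .] }  — reduce
  I15: { [C → C / .] }  — reduce

I12 contains complete items [C → C / .], [L → / C / .] — reduce-reduce conflict.

Answer: Yes — I12: [C → C / .] vs [L → / C / .]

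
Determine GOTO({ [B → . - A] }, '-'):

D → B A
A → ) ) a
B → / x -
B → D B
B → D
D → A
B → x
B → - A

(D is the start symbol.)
GOTO(I, '-') = CLOSURE({ [A → αX.β] : [A → α.Xβ] ∈ I, X = '-' })

Items with dot before '-', with the dot advanced:
  [B → . - A] → [B → - . A]
Closure of the advanced items:
  [B → - . A] has the dot before A: add [A → . ) ) a]

GOTO = { [A → . ) ) a], [B → - . A] }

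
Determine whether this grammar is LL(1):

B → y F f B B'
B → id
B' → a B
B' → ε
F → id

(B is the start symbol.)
No. Predict set conflict for B': { 'a' }

A grammar is LL(1) if for each non-terminal N with multiple productions, the predict sets of those productions are pairwise disjoint, where PREDICT(N → α) = (FIRST(α) \ {ε}) ∪ (FOLLOW(N) if α ⇒* ε).

Relevant sets:
  FOLLOW(B') = { $, 'a' }

For B:
  PREDICT(B → y F f B B') = { 'y' }
  PREDICT(B → id) = { 'id' }
For B':
  PREDICT(B' → a B) = { 'a' }
  PREDICT(B' → ε) = { $, 'a' }
F has a single production, so nothing to check there.

Conflict found: Predict set conflict for B': { 'a' }
The grammar is NOT LL(1).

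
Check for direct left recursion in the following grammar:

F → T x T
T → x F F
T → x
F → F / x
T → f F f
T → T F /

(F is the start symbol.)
Yes, F, T are left-recursive

Direct left recursion occurs when N → N α for some non-terminal N (the right-hand side begins with the left-hand side itself).

F → T x T: starts with T
T → x F F: starts with x
T → x: starts with x
F → F / x: LEFT RECURSIVE (starts with F)
T → f F f: starts with f
T → T F /: LEFT RECURSIVE (starts with T)

The grammar has direct left recursion on: F, T.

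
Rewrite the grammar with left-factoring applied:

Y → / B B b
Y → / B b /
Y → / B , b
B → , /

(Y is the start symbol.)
Y → / B Y'
Y' → B b
Y' → b /
Y' → , b
B → , /

Left-factoring transforms A → αβ₁ | αβ₂ into A → αA' and A' → β₁ | β₂
(α is the longest common prefix among the alternatives). Repeat until
no nonterminal has two alternatives with a common prefix.

Round 1: Y has alternatives sharing prefix '/ B'. Introduce Y': Y → / B Y'
  Add: Y' → B b
  Add: Y' → b /
  Add: Y' → , b

No remaining common prefixes — done.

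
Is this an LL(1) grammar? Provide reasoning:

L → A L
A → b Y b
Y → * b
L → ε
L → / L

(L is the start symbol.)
Yes, the grammar is LL(1).

Relevant sets:
  FIRST(A) = { 'b' }
  FOLLOW(L) = { $ }

For L:
  PREDICT(L → A L) = { 'b' }
  PREDICT(L → ε) = { $ }
  PREDICT(L → '/' L) = { '/' }
A, Y have a single production, so nothing to check there.

All predict sets are disjoint. The grammar IS LL(1).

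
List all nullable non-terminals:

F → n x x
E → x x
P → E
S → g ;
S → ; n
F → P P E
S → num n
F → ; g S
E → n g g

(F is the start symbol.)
None

There are no ε-productions, so no non-terminal can derive ε.
No non-terminals are nullable.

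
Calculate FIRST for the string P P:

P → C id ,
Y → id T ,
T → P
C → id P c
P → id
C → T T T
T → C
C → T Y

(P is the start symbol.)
{ 'id' }

FIRST sets of the non-terminals involved (from the grammar, by fixed-point iteration):
  FIRST(P) = { 'id' }

To compute FIRST(P P), process the symbols left to right:
Symbol P is a non-terminal. Add FIRST(P) \ {ε} = { 'id' }
P is not nullable (ε ∉ FIRST(P)), so stop here.
FIRST(P P) = { 'id' }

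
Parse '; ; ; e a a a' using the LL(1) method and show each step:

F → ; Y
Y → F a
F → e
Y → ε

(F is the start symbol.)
LL(1) parsing maintains a stack (initially the start symbol over $) and the input. At each step: if the stack top is a terminal, match it against the current input token; if it is a non-terminal N, replace it with the RHS of M[N, lookahead] (the unique production whose predict set contains the lookahead).

Stack is shown with the top on the left.

Stack      Input            Action
----------------------------------
F $        ; ; ; e a a a $  output F → ; Y
; Y $      ; ; ; e a a a $  match ';'
Y $        ; ; e a a a $    output Y → F a
F a $      ; ; e a a a $    output F → ; Y
; Y a $    ; ; e a a a $    match ';'
Y a $      ; e a a a $      output Y → F a
F a a $    ; e a a a $      output F → ; Y
; Y a a $  ; e a a a $      match ';'
Y a a $    e a a a $        output Y → F a
F a a a $  e a a a $        output F → e
e a a a $  e a a a $        match 'e'
a a a $    a a a $          match 'a'
a a $      a a $            match 'a'
a $        a $              match 'a'
$          $                accept

The string is accepted.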